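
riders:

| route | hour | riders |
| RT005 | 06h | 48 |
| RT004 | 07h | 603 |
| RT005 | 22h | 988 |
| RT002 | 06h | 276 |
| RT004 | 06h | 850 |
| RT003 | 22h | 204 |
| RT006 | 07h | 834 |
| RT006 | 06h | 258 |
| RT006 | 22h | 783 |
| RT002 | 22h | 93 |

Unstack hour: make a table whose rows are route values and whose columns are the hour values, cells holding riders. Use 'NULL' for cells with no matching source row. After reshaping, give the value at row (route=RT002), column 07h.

NULL

No long-format row has route=RT002 and hour=07h, so the cell is NULL.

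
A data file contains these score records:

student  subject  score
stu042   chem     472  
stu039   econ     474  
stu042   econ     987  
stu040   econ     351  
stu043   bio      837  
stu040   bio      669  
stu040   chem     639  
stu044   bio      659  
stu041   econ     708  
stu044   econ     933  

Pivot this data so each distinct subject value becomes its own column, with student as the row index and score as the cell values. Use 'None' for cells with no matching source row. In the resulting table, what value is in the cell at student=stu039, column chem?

None

No long-format row has student=stu039 and subject=chem, so the cell is None.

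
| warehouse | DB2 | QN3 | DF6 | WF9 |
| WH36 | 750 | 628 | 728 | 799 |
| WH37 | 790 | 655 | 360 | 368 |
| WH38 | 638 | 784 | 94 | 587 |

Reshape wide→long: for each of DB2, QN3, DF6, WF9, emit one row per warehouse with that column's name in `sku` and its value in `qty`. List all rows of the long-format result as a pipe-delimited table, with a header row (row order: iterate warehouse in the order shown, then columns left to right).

| warehouse | sku | qty |
| WH36 | DB2 | 750 |
| WH36 | QN3 | 628 |
| WH36 | DF6 | 728 |
| WH36 | WF9 | 799 |
| WH37 | DB2 | 790 |
| WH37 | QN3 | 655 |
| WH37 | DF6 | 360 |
| WH37 | WF9 | 368 |
| WH38 | DB2 | 638 |
| WH38 | QN3 | 784 |
| WH38 | DF6 | 94 |
| WH38 | WF9 | 587 |

Each (warehouse, column) pair becomes one row: 3 × 4 = 12 rows.
For example, (WH36, DB2) → qty=750.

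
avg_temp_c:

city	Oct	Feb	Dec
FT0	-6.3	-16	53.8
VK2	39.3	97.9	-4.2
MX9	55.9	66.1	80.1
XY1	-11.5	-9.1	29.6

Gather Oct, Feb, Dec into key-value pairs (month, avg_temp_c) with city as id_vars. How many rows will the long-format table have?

4 city values × 3 melted columns = 12 rows.

12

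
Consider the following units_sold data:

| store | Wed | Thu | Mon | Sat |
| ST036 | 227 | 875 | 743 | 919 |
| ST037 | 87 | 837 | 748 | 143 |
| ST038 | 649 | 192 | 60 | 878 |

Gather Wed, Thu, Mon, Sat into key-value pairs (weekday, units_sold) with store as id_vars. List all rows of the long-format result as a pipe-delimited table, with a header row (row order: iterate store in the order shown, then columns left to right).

| store | weekday | units_sold |
| ST036 | Wed | 227 |
| ST036 | Thu | 875 |
| ST036 | Mon | 743 |
| ST036 | Sat | 919 |
| ST037 | Wed | 87 |
| ST037 | Thu | 837 |
| ST037 | Mon | 748 |
| ST037 | Sat | 143 |
| ST038 | Wed | 649 |
| ST038 | Thu | 192 |
| ST038 | Mon | 60 |
| ST038 | Sat | 878 |

Each (store, column) pair becomes one row: 3 × 4 = 12 rows.
For example, (ST036, Wed) → units_sold=227.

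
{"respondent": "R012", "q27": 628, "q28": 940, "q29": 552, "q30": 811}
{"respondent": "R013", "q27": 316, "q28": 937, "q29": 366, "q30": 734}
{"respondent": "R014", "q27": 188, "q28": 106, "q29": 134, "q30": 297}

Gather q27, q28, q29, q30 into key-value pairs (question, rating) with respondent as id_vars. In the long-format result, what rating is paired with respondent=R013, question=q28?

937

Unpivoting turns each (respondent, wide-column) pair into one long row.
The wide cell at row R013, column q28 holds 937, so the long row (R013, q28) has rating=937.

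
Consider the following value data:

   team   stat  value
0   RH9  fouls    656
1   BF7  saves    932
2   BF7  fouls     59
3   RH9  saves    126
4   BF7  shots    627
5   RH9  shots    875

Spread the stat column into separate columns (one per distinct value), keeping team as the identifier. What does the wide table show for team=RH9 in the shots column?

Wide layout: rows indexed by team, columns are the 3 distinct stat values (fouls, saves, shots).
Cell (team=RH9, stat=shots) draws from the long row where team=RH9 and stat=shots, which has value=875.

875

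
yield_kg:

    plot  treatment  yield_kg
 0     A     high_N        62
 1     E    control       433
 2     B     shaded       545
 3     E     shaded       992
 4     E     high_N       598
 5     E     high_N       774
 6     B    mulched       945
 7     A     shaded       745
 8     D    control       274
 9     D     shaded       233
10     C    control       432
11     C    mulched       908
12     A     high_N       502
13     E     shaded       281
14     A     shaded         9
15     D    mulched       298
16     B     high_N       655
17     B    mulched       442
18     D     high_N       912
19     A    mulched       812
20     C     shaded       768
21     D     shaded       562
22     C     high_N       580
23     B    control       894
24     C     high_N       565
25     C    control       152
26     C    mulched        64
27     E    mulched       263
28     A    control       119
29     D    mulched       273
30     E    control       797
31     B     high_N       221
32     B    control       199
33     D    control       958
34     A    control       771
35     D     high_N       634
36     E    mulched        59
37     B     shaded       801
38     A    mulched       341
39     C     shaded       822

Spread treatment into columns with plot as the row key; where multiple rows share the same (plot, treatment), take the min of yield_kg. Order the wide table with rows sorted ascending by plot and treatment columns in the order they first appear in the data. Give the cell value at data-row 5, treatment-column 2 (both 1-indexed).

433

With rows sorted ascending by plot, row 5 is plot=E. treatment columns in first-appearance order: high_N, control, shaded, mulched; column 2 is control.
Long rows with plot=E, treatment=control: min(433, 797) = 433.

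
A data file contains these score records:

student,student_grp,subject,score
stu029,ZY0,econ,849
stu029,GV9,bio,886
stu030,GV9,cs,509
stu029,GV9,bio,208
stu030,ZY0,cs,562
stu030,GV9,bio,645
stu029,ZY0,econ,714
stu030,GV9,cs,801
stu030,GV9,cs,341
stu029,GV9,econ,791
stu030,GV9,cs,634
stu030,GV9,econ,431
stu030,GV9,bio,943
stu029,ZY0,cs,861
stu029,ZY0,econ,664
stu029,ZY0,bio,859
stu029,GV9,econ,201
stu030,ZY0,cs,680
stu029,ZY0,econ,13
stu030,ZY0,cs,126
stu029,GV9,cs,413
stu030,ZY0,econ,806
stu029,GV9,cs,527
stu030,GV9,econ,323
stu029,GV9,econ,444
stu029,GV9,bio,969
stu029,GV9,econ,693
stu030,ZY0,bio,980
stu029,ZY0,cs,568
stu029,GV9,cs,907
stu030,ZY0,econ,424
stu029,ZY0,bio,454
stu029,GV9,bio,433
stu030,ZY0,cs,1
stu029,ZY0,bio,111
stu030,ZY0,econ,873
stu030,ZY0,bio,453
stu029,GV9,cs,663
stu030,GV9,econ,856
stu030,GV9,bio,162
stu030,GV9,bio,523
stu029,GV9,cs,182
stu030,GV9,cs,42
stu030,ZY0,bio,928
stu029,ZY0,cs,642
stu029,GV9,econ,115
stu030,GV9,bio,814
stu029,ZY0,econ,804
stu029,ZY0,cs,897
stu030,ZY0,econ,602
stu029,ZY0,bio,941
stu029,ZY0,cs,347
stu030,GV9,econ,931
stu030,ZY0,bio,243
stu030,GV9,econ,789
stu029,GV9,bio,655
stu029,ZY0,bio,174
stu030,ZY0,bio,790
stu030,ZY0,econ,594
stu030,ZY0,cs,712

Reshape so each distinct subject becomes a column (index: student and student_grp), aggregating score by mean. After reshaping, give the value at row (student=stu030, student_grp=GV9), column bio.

Rows with student=stu030, student_grp=GV9 and subject=bio: score values are 645, 943, 162, 523, 814.
(645 + 943 + 162 + 523 + 814) / 5 = 617.40.

617.40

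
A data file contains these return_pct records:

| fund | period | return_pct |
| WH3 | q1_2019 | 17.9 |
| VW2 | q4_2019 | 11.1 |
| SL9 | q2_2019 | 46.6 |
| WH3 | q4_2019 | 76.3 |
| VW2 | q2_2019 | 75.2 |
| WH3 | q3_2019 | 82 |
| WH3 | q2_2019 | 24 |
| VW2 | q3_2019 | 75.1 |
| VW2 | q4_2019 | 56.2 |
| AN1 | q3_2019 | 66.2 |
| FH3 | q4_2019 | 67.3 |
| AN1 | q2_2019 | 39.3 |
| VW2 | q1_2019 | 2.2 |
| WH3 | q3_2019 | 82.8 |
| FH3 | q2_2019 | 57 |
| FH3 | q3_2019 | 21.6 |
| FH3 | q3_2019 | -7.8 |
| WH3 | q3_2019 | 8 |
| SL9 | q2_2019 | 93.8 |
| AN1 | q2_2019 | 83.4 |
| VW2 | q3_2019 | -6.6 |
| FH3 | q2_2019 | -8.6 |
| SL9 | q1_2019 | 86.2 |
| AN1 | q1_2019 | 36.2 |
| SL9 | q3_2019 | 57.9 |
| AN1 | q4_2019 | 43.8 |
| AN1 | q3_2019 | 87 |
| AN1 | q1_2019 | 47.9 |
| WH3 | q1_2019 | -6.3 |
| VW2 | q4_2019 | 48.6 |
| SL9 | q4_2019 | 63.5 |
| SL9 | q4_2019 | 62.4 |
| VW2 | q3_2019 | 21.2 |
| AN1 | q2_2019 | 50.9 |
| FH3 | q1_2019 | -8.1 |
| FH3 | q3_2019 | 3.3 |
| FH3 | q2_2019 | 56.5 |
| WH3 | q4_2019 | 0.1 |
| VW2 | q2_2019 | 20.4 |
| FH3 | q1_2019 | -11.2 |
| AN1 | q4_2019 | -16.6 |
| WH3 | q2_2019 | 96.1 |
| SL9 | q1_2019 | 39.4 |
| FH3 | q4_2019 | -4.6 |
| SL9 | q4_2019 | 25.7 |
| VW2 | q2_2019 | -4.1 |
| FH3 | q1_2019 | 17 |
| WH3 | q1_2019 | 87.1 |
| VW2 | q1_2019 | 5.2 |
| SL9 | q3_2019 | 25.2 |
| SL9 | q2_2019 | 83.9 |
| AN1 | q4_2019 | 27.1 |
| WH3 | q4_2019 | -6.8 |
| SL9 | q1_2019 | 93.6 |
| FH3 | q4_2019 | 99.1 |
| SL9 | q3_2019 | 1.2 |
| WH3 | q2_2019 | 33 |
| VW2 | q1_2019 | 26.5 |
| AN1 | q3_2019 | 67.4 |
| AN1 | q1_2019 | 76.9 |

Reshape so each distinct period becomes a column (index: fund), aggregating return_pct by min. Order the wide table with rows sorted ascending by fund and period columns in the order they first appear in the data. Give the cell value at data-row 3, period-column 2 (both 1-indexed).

With rows sorted ascending by fund, row 3 is fund=SL9. period columns in first-appearance order: q1_2019, q4_2019, q2_2019, q3_2019; column 2 is q4_2019.
Long rows with fund=SL9, period=q4_2019: min(63.5, 62.4, 25.7) = 25.7.

25.7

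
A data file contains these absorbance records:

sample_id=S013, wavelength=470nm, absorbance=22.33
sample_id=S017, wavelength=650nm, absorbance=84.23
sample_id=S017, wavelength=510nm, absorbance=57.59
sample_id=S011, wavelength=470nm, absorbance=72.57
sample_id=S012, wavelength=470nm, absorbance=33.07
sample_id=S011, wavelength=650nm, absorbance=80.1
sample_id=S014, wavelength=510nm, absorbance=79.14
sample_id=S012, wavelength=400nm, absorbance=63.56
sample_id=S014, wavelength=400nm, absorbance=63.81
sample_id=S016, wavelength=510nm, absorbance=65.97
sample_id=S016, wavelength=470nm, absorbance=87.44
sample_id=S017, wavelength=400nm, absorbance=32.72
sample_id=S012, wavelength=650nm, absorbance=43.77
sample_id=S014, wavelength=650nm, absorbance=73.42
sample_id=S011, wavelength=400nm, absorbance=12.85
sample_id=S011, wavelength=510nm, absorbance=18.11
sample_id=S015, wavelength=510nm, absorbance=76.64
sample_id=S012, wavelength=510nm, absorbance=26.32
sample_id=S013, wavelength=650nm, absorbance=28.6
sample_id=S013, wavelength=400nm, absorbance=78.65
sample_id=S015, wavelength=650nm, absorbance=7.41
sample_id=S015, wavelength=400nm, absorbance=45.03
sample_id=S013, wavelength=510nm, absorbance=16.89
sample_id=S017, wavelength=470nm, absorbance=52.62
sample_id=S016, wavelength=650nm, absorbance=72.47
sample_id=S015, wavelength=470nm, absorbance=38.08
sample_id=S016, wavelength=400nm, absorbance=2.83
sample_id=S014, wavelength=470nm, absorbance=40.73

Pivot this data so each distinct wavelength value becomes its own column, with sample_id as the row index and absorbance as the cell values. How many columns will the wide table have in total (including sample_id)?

5

1 column for sample_id plus 4 distinct wavelength values → 5 columns.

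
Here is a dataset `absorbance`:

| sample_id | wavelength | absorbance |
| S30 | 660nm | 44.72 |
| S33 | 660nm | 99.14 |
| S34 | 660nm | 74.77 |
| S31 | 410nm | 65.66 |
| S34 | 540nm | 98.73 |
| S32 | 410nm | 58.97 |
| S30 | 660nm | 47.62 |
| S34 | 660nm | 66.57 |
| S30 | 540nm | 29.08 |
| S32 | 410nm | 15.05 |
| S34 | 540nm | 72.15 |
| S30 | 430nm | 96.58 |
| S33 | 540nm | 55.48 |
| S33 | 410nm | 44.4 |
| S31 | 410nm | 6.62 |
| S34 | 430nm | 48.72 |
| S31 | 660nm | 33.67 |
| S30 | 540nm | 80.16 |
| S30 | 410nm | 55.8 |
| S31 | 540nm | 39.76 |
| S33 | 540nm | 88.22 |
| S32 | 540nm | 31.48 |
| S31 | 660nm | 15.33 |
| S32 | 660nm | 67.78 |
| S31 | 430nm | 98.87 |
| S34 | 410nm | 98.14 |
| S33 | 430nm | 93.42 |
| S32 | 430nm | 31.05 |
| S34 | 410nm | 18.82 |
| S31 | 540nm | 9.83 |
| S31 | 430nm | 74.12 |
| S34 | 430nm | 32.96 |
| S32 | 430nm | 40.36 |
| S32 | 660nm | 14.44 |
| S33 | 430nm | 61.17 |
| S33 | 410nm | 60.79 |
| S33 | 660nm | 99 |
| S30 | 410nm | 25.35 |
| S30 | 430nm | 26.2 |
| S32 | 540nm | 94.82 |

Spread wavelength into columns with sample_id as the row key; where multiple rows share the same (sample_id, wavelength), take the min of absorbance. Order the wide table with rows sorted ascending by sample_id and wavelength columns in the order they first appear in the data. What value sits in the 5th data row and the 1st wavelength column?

With rows sorted ascending by sample_id, row 5 is sample_id=S34. wavelength columns in first-appearance order: 660nm, 410nm, 540nm, 430nm; column 1 is 660nm.
Long rows with sample_id=S34, wavelength=660nm: min(74.77, 66.57) = 66.57.

66.57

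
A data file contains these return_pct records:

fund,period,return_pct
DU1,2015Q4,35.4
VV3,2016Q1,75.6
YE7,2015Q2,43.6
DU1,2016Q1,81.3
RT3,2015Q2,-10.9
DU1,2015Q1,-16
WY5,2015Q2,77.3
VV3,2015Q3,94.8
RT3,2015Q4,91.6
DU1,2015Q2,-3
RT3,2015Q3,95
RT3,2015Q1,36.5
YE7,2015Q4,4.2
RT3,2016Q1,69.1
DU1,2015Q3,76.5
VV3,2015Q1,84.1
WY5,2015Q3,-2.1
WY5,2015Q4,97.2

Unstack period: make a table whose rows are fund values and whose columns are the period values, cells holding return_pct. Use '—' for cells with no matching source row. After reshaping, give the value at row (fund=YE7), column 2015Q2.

43.6

The long row with fund=YE7, period=2015Q2 has return_pct=43.6.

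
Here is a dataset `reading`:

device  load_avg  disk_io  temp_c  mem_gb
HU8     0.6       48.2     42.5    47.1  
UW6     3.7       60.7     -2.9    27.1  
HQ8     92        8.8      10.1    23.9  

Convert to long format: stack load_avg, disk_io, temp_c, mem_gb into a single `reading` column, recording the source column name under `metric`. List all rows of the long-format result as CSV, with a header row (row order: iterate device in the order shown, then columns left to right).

Each (device, column) pair becomes one row: 3 × 4 = 12 rows.
For example, (HU8, load_avg) → reading=0.6.

device,metric,reading
HU8,load_avg,0.6
HU8,disk_io,48.2
HU8,temp_c,42.5
HU8,mem_gb,47.1
UW6,load_avg,3.7
UW6,disk_io,60.7
UW6,temp_c,-2.9
UW6,mem_gb,27.1
HQ8,load_avg,92
HQ8,disk_io,8.8
HQ8,temp_c,10.1
HQ8,mem_gb,23.9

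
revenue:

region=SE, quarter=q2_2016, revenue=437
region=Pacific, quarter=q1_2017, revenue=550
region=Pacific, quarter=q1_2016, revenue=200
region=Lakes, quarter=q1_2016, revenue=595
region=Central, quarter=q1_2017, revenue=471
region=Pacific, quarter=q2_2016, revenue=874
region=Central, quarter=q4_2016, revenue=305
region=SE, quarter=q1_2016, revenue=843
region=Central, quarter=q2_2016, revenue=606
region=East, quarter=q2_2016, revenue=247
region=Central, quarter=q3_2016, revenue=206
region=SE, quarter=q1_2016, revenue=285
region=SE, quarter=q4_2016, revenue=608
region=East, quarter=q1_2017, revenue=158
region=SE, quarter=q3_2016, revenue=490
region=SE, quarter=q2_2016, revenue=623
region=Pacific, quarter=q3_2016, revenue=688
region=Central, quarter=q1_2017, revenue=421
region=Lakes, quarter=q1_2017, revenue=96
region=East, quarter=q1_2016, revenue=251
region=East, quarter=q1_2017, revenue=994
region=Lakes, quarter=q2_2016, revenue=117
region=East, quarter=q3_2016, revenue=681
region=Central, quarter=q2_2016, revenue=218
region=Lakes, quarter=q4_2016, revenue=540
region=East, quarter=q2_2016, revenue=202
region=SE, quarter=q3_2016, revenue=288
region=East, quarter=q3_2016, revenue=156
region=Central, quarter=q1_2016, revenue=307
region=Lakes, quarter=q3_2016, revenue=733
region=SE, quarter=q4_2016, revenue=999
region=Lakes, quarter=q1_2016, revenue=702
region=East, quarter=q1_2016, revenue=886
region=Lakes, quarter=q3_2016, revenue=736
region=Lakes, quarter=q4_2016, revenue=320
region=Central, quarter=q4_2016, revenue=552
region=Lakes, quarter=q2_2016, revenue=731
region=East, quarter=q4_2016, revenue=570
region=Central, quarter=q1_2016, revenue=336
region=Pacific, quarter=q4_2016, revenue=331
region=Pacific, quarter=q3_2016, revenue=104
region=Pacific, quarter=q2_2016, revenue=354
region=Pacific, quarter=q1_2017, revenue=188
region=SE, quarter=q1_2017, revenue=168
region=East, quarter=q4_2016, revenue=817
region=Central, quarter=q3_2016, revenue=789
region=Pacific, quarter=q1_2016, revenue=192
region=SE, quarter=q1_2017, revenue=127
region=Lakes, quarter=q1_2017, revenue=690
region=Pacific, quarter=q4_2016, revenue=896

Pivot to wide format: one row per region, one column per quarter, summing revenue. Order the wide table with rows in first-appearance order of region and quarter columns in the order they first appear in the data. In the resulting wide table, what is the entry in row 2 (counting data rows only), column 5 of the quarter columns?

With rows in first-appearance order of region, row 2 is region=Pacific. quarter columns in first-appearance order: q2_2016, q1_2017, q1_2016, q4_2016, q3_2016; column 5 is q3_2016.
Long rows with region=Pacific, quarter=q3_2016: 688 + 104 = 792.

792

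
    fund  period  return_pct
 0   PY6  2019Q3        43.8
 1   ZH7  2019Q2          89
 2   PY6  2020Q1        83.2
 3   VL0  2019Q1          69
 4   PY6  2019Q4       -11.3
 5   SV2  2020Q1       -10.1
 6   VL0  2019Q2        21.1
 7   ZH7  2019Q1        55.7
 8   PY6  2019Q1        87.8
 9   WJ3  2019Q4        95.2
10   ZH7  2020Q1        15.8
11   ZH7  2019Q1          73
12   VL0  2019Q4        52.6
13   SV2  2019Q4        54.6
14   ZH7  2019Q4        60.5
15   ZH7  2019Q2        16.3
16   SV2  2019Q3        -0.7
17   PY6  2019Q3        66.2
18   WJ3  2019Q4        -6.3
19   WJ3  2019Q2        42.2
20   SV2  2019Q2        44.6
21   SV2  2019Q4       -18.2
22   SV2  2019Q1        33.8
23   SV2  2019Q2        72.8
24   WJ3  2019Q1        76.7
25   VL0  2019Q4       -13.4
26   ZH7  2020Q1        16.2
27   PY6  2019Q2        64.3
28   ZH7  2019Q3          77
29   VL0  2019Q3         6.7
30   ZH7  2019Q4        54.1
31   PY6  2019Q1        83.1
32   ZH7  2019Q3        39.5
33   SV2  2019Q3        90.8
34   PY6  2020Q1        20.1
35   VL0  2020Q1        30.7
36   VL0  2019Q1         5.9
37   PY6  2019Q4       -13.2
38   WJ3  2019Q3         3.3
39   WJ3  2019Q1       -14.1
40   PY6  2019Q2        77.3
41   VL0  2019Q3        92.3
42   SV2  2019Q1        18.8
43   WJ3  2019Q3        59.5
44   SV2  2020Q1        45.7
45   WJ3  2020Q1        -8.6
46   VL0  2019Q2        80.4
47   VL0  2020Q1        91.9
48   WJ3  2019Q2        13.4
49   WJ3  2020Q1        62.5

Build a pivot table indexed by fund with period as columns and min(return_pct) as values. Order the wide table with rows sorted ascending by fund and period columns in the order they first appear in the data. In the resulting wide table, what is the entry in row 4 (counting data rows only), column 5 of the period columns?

With rows sorted ascending by fund, row 4 is fund=WJ3. period columns in first-appearance order: 2019Q3, 2019Q2, 2020Q1, 2019Q1, 2019Q4; column 5 is 2019Q4.
Long rows with fund=WJ3, period=2019Q4: min(95.2, -6.3) = -6.3.

-6.3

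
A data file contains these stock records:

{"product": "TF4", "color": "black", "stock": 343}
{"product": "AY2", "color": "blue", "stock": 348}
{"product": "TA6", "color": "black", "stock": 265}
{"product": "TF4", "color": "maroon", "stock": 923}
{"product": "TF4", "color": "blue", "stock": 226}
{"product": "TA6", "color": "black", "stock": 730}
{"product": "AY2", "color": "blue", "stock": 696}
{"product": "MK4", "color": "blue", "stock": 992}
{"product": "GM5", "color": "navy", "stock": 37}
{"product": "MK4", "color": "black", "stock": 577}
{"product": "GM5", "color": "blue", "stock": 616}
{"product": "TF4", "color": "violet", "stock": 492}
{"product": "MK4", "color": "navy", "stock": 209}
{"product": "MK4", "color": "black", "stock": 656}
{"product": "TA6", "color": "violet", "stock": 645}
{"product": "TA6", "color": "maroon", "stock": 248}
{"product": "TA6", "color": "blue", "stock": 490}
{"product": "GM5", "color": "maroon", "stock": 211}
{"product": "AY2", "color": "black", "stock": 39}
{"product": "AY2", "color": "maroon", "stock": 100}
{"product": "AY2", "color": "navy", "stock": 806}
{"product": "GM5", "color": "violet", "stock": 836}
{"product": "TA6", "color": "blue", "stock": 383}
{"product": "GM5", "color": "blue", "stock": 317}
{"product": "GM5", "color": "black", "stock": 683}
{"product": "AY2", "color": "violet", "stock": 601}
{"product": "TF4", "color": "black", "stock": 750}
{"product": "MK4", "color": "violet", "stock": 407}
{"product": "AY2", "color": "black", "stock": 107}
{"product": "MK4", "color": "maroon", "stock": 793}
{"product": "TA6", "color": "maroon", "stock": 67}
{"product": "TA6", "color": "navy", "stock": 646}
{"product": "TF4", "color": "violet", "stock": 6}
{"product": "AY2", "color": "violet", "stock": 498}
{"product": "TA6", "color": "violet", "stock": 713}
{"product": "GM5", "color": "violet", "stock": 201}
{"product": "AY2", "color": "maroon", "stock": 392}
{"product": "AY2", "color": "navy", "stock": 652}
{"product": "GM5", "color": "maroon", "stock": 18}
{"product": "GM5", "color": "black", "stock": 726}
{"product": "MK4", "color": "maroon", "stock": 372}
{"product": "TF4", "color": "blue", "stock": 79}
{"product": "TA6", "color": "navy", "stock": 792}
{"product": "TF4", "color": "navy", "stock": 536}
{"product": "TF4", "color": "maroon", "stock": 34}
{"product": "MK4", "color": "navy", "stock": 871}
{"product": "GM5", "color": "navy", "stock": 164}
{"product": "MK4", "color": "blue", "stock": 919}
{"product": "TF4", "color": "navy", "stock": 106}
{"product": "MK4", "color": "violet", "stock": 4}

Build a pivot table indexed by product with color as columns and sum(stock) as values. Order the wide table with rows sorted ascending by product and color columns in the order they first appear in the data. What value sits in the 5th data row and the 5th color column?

498

With rows sorted ascending by product, row 5 is product=TF4. color columns in first-appearance order: black, blue, maroon, navy, violet; column 5 is violet.
Long rows with product=TF4, color=violet: 492 + 6 = 498.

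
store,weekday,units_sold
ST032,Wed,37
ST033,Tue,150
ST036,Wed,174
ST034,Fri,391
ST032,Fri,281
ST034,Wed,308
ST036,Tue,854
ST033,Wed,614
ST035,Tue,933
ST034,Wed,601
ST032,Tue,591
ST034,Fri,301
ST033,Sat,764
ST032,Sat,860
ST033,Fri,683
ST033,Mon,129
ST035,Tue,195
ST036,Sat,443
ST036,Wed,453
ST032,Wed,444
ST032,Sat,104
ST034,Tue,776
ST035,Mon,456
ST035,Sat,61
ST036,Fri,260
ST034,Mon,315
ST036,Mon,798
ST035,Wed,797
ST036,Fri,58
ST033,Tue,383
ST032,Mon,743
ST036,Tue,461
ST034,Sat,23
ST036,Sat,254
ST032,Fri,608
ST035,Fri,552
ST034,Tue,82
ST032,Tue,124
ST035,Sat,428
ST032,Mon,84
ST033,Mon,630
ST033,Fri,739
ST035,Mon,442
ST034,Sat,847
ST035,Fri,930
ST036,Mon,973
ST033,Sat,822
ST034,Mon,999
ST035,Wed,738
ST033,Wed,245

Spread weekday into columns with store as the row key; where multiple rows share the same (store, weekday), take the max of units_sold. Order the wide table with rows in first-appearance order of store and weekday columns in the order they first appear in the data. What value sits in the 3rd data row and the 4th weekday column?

443

With rows in first-appearance order of store, row 3 is store=ST036. weekday columns in first-appearance order: Wed, Tue, Fri, Sat, Mon; column 4 is Sat.
Long rows with store=ST036, weekday=Sat: max(443, 254) = 443.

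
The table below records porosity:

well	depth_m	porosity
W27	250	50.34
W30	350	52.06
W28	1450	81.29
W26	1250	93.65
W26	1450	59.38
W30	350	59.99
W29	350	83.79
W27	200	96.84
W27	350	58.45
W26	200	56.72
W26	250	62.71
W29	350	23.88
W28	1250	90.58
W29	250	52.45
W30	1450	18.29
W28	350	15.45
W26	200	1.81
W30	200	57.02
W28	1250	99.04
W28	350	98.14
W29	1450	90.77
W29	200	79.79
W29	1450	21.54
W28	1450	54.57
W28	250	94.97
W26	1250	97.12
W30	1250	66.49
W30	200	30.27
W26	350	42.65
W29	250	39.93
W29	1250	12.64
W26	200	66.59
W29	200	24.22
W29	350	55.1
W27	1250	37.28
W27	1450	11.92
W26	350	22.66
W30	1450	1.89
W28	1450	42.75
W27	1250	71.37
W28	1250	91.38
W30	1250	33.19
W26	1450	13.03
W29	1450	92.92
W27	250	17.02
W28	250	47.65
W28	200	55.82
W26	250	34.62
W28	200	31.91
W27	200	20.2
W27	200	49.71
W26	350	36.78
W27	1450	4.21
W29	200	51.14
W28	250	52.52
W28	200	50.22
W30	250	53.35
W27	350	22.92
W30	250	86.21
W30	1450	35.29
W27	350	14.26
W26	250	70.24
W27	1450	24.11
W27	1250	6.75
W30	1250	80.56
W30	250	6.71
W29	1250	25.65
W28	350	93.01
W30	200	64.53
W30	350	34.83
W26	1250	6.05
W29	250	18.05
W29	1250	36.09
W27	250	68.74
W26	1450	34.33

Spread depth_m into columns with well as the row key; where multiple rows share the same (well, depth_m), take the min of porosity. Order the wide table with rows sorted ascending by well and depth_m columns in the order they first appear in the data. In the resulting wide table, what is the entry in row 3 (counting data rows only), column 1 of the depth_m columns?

47.65

With rows sorted ascending by well, row 3 is well=W28. depth_m columns in first-appearance order: 250, 350, 1450, 1250, 200; column 1 is 250.
Long rows with well=W28, depth_m=250: min(94.97, 47.65, 52.52) = 47.65.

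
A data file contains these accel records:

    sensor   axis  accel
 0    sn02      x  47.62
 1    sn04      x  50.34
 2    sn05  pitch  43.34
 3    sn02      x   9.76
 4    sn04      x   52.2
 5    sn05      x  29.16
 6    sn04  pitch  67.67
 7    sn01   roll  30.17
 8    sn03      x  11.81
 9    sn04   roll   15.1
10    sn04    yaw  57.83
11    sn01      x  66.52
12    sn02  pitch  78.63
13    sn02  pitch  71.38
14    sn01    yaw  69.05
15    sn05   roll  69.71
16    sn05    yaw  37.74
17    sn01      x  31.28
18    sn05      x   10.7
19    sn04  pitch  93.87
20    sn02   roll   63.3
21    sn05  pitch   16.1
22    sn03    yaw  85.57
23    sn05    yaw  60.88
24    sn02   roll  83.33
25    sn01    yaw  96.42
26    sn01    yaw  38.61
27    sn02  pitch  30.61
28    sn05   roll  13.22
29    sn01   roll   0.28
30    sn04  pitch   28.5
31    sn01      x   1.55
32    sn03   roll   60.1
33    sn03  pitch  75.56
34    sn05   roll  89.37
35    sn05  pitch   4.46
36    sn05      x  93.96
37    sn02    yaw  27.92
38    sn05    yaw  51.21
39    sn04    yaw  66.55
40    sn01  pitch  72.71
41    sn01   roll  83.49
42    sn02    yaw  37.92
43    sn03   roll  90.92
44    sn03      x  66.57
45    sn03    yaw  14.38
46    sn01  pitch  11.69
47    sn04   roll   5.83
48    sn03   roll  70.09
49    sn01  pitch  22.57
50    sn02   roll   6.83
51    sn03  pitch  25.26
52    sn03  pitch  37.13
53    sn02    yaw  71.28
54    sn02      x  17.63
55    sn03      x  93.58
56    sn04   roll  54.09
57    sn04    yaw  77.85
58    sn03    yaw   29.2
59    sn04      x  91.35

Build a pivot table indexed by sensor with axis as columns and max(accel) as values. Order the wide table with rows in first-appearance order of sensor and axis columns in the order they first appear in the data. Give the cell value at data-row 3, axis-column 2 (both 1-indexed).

43.34

With rows in first-appearance order of sensor, row 3 is sensor=sn05. axis columns in first-appearance order: x, pitch, roll, yaw; column 2 is pitch.
Long rows with sensor=sn05, axis=pitch: max(43.34, 16.1, 4.46) = 43.34.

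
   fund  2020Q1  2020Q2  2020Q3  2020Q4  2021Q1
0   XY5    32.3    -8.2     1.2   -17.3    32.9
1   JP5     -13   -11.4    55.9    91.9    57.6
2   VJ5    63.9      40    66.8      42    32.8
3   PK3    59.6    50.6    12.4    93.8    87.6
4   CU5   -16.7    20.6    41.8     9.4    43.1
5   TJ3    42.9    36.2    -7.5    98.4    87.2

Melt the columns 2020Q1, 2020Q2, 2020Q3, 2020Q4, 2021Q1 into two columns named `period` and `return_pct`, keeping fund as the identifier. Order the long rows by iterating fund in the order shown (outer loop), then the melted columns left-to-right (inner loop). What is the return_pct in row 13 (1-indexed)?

30 rows total (6 × 5). Row 13: index ⌊(13-1)/5⌋ = 2 into fund → VJ5; (13-1) mod 5 = 2 into the melted columns → 2020Q3.
So row 13 is (VJ5, 2020Q3, 66.8); return_pct = 66.8.

66.8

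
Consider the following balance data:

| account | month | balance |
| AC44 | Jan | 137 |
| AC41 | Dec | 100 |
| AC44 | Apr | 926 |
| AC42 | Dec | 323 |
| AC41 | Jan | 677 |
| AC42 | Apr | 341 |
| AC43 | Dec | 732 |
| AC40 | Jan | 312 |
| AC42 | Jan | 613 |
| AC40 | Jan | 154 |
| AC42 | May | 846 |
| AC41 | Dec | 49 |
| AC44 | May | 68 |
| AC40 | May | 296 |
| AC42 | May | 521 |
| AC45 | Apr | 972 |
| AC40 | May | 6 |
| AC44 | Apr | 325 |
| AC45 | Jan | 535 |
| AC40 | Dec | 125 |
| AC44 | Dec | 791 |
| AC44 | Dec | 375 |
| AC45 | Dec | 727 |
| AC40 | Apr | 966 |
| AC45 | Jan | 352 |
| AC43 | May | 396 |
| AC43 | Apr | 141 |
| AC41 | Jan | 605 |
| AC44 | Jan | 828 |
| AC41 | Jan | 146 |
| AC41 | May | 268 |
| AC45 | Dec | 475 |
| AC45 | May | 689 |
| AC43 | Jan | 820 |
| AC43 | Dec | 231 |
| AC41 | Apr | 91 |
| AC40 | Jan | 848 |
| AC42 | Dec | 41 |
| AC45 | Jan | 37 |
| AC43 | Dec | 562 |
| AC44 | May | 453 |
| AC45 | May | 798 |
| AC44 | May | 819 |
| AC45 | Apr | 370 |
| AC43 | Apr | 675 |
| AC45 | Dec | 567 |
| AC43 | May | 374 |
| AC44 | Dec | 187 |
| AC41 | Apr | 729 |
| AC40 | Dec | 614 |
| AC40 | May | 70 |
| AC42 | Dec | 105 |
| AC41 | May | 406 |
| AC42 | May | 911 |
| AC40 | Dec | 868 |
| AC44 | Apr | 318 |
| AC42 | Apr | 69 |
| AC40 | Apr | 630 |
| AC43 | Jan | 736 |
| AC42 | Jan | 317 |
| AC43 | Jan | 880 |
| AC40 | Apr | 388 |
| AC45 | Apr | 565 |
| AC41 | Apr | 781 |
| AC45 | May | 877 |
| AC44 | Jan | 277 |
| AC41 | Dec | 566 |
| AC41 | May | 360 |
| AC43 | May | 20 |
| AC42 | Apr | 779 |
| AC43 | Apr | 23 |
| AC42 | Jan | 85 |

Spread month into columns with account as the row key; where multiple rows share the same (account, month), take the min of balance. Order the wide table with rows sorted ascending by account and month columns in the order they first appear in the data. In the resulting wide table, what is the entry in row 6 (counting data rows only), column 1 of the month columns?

37

With rows sorted ascending by account, row 6 is account=AC45. month columns in first-appearance order: Jan, Dec, Apr, May; column 1 is Jan.
Long rows with account=AC45, month=Jan: min(535, 352, 37) = 37.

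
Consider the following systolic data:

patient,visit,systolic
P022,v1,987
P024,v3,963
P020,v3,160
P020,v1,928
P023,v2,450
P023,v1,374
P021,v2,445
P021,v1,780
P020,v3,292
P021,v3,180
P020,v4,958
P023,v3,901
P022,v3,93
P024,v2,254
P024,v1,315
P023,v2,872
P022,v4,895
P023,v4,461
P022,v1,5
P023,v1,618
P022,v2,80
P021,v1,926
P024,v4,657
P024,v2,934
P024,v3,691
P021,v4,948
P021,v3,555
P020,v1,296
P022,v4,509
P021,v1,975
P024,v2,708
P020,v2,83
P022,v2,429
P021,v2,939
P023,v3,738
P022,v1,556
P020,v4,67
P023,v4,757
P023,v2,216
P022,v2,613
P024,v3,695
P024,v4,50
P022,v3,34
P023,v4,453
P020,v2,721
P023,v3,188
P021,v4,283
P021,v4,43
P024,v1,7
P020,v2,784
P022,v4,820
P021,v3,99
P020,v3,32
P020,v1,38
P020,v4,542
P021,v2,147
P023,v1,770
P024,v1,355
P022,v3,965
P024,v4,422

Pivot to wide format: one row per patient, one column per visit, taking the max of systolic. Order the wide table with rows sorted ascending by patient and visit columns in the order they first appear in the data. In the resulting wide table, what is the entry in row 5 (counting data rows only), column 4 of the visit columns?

657

With rows sorted ascending by patient, row 5 is patient=P024. visit columns in first-appearance order: v1, v3, v2, v4; column 4 is v4.
Long rows with patient=P024, visit=v4: max(657, 50, 422) = 657.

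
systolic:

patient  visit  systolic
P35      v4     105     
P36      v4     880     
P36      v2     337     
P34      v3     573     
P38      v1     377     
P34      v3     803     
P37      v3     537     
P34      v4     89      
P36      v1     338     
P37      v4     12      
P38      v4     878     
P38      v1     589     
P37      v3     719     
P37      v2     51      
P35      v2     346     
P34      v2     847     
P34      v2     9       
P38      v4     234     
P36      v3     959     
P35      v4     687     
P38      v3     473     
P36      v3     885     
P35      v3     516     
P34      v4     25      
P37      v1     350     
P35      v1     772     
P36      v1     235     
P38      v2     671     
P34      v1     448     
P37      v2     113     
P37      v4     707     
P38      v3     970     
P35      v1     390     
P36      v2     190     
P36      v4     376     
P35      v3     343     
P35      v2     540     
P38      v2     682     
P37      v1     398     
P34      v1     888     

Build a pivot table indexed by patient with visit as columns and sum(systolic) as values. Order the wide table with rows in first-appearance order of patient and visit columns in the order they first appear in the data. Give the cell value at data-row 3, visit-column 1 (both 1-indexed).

With rows in first-appearance order of patient, row 3 is patient=P34. visit columns in first-appearance order: v4, v2, v3, v1; column 1 is v4.
Long rows with patient=P34, visit=v4: 89 + 25 = 114.

114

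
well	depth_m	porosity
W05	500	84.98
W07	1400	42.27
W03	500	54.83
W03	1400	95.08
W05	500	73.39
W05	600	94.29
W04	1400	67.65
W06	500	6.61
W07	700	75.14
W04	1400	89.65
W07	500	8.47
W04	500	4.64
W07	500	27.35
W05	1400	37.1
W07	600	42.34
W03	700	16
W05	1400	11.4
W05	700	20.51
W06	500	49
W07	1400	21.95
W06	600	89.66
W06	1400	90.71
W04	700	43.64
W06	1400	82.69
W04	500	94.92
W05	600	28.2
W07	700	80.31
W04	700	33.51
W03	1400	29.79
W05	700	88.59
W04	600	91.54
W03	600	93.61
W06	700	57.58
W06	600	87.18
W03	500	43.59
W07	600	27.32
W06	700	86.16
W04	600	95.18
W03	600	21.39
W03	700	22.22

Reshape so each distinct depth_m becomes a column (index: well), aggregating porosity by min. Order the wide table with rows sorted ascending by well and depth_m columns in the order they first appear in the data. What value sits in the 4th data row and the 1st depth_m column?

6.61

With rows sorted ascending by well, row 4 is well=W06. depth_m columns in first-appearance order: 500, 1400, 600, 700; column 1 is 500.
Long rows with well=W06, depth_m=500: min(6.61, 49) = 6.61.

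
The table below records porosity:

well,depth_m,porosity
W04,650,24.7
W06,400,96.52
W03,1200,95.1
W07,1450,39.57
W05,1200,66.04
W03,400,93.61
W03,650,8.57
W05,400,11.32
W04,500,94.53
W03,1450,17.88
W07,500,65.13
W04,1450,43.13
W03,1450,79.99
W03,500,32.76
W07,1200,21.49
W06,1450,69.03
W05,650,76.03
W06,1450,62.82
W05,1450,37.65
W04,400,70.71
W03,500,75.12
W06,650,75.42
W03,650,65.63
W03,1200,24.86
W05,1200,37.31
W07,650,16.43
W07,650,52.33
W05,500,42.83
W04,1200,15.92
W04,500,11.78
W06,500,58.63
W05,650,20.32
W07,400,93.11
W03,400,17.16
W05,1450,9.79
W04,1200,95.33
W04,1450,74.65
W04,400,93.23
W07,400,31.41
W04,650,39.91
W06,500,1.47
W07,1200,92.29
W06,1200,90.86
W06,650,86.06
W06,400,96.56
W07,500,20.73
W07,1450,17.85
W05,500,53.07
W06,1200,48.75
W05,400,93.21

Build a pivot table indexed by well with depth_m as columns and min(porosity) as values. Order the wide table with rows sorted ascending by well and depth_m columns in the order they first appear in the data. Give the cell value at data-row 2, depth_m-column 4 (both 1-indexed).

43.13

With rows sorted ascending by well, row 2 is well=W04. depth_m columns in first-appearance order: 650, 400, 1200, 1450, 500; column 4 is 1450.
Long rows with well=W04, depth_m=1450: min(43.13, 74.65) = 43.13.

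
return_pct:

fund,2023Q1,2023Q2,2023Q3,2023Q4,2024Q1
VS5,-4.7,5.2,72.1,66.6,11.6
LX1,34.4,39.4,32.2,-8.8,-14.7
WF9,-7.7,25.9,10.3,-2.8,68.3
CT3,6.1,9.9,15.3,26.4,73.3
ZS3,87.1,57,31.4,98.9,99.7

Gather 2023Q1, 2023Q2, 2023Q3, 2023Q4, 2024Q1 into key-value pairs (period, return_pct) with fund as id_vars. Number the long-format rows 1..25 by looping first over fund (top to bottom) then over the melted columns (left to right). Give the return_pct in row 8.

32.2

25 rows total (5 × 5). Row 8: index ⌊(8-1)/5⌋ = 1 into fund → LX1; (8-1) mod 5 = 2 into the melted columns → 2023Q3.
So row 8 is (LX1, 2023Q3, 32.2); return_pct = 32.2.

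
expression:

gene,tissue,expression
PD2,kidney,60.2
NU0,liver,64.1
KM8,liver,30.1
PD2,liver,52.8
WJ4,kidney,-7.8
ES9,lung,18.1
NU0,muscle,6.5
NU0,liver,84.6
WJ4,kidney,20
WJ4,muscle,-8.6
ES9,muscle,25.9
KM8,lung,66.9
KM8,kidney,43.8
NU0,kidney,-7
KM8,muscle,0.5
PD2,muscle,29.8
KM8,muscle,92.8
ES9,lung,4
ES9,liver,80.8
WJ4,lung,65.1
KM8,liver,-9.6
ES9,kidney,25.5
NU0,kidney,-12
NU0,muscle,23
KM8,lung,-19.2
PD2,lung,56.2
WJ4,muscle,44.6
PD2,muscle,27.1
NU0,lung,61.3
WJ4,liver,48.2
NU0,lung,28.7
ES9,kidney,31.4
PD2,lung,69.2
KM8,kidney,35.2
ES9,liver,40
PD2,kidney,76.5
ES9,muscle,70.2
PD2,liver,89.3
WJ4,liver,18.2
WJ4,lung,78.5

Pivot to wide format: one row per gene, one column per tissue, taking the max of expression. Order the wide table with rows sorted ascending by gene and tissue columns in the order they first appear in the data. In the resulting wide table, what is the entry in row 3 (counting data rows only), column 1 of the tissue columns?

With rows sorted ascending by gene, row 3 is gene=NU0. tissue columns in first-appearance order: kidney, liver, lung, muscle; column 1 is kidney.
Long rows with gene=NU0, tissue=kidney: max(-7, -12) = -7.

-7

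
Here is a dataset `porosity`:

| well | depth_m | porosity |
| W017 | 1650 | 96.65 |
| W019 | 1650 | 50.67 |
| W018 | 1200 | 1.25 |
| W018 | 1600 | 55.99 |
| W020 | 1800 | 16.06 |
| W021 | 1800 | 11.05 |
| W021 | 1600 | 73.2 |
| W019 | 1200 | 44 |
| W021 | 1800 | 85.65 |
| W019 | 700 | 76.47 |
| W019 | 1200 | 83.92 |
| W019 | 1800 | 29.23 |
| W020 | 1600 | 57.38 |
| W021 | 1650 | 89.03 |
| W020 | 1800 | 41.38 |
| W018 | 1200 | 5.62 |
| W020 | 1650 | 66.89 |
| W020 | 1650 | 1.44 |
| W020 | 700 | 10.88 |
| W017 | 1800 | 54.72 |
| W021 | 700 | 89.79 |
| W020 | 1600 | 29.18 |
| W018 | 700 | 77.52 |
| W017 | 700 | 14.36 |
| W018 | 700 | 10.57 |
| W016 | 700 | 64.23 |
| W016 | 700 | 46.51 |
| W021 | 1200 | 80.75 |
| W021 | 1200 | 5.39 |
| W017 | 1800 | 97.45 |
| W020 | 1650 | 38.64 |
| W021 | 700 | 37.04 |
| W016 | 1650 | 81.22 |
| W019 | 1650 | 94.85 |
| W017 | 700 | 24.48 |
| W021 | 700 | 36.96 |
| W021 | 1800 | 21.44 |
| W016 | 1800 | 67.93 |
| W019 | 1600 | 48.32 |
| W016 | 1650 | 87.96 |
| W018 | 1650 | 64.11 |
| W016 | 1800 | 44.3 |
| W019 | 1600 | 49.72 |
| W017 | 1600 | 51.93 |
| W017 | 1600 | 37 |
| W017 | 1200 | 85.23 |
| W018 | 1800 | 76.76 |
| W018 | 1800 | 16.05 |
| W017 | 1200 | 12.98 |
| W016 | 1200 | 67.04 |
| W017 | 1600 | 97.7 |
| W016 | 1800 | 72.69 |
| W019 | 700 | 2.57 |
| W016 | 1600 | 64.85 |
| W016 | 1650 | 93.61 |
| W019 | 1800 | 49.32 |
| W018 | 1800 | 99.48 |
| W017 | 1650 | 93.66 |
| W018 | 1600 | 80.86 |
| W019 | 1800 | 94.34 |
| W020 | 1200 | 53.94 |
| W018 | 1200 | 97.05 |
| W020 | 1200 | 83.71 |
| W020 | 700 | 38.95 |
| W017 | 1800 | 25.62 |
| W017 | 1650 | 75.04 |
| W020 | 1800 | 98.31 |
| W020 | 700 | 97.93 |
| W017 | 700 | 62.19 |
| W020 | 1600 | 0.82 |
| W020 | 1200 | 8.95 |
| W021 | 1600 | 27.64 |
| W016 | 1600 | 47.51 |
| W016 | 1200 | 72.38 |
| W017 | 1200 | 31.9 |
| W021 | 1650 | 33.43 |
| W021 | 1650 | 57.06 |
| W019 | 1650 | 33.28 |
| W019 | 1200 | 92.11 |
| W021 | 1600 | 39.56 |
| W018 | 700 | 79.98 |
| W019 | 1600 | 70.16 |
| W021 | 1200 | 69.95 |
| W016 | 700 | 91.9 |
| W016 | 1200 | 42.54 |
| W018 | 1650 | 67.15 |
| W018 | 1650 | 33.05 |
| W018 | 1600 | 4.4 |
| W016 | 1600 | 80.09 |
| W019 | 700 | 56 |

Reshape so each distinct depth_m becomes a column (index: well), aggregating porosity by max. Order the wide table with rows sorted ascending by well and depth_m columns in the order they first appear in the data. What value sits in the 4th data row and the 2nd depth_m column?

92.11

With rows sorted ascending by well, row 4 is well=W019. depth_m columns in first-appearance order: 1650, 1200, 1600, 1800, 700; column 2 is 1200.
Long rows with well=W019, depth_m=1200: max(44, 83.92, 92.11) = 92.11.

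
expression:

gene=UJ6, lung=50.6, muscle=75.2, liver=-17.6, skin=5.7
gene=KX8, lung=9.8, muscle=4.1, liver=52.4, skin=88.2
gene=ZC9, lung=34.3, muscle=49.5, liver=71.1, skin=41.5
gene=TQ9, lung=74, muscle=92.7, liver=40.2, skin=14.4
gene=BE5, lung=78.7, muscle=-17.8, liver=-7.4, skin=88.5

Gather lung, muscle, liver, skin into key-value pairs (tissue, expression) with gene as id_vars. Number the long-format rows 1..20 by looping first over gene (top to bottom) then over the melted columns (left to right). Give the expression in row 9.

34.3

20 rows total (5 × 4). Row 9: index ⌊(9-1)/4⌋ = 2 into gene → ZC9; (9-1) mod 4 = 0 into the melted columns → lung.
So row 9 is (ZC9, lung, 34.3); expression = 34.3.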